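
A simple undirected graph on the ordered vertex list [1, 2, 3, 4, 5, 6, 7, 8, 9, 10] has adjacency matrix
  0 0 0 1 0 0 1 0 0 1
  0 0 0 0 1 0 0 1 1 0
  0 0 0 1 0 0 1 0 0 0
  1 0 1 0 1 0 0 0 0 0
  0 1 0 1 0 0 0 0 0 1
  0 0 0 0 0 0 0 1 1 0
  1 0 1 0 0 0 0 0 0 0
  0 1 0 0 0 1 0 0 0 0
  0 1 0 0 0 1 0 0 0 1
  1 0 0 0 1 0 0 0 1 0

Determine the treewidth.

A width-2 tree decomposition is:
Bags: B1 = {2, 6, 8}  B2 = {2, 6, 9}  B3 = {2, 5, 9}  B4 = {5, 9, 10}  B5 = {4, 5, 10}  B6 = {1, 4, 10}  B7 = {1, 3, 4}  B8 = {1, 3, 7}
Tree: B1–B2, B2–B3, B3–B4, B4–B5, B5–B6, B6–B7, B7–B8
Each bag holds 3 vertices, so the decomposition has width 2, which upper-bounds the treewidth. For the lower bound, G contains the cycle 8–6–9–2–8, so G is not a forest; only forests have treewidth ≤ 1, hence tw(G) ≥ 2. The upper and lower bounds meet at 2, so that is the treewidth.

2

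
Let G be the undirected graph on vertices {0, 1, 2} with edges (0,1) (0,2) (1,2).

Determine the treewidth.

A width-2 tree decomposition is:
Bags: B1 = {0, 1, 2}
Tree: (single bag)
With just one bag of size 3, the width is 3 − 1 = 2, so tw(G) ≤ 2. For the lower bound, the 3 vertices {0, 1, 2} are pairwise adjacent, and any tree decomposition puts a clique entirely inside one bag — forcing width ≥ 2. Therefore the treewidth is 2.

2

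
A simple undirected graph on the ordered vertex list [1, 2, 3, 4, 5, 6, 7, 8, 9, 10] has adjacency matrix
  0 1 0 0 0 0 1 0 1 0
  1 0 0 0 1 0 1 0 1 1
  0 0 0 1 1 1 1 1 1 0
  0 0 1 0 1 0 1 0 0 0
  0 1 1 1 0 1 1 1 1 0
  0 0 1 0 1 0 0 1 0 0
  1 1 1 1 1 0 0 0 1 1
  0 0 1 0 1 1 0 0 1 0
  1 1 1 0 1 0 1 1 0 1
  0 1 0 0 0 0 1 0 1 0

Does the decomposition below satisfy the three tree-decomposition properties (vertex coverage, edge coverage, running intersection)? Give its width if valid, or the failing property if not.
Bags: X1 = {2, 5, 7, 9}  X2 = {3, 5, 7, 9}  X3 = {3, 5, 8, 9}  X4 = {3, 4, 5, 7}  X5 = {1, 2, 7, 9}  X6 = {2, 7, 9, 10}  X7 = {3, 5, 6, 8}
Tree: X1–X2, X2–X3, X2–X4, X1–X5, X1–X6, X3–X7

Every vertex of G appears in some bag (union = {1, 2, 3, 4, 5, 6, 7, 8, 9, 10}); every edge is covered by a bag; and for each vertex v the set of bags containing v is connected in the bag tree. The decomposition is therefore valid. The largest bag has 4 vertices, so the width is 3.

Yes; width 3.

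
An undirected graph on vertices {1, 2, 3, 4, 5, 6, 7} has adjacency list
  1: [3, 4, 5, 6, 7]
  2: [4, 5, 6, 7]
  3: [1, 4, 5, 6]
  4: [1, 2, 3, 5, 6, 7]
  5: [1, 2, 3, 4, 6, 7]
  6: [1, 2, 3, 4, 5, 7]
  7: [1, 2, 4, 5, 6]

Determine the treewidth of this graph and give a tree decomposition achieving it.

The largest bag has 5 vertices, giving width 4; this decomposition certifies tw(G) ≤ 4. On the other hand G contains the 5-clique {1, 3, 4, 5, 6}. A clique must lie in a single bag of any decomposition, so no decomposition can have width below 4. Therefore the treewidth is 4.

Treewidth 4.
Bags: B1 = {1, 4, 5, 6, 7}  B2 = {1, 3, 4, 5, 6}  B3 = {2, 4, 5, 6, 7}
Tree: B1–B2, B1–B3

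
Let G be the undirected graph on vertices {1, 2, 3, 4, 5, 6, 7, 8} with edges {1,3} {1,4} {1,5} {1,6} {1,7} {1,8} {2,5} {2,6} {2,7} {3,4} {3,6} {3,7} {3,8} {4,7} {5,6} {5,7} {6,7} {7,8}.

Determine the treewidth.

3

A width-3 tree decomposition is:
Bags: B1 = {1, 3, 6, 7}  B2 = {1, 5, 6, 7}  B3 = {2, 5, 6, 7}  B4 = {1, 3, 4, 7}  B5 = {1, 3, 7, 8}
Tree: B1–B2, B2–B3, B1–B4, B1–B5
Each bag holds 4 vertices, so the decomposition has width 3, which upper-bounds the treewidth. For the lower bound, the 4 vertices {1, 3, 7, 8} are pairwise adjacent, and any tree decomposition puts a clique entirely inside one bag — forcing width ≥ 3. Therefore the treewidth is 3.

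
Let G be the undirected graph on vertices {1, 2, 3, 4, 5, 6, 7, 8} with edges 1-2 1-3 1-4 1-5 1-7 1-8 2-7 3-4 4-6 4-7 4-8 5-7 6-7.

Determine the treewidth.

2

A width-2 tree decomposition is:
Bags: B1 = {1, 2, 7}  B2 = {1, 4, 7}  B3 = {1, 4, 8}  B4 = {1, 3, 4}  B5 = {1, 5, 7}  B6 = {4, 6, 7}
Tree: B1–B2, B2–B3, B2–B4, B2–B5, B2–B6
Each bag holds 3 vertices, so the decomposition has width 2, which upper-bounds the treewidth. For the lower bound, the 3 vertices {1, 2, 7} are pairwise adjacent, and any tree decomposition puts a clique entirely inside one bag — forcing width ≥ 2. The upper and lower bounds meet at 2, so that is the treewidth.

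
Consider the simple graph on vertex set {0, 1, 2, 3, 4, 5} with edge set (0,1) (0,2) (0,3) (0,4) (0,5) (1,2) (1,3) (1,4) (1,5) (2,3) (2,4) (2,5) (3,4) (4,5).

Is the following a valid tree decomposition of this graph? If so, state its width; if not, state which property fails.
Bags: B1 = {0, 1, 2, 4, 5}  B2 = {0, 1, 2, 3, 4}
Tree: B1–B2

Checking the three conditions: (i) the bags cover all of {0, 1, 2, 3, 4, 5}; (ii) for each edge, some bag contains both endpoints; (iii) the bags containing any fixed vertex form a subtree. All hold, so the decomposition is valid with width 5 − 1 = 4.

Yes; width 4.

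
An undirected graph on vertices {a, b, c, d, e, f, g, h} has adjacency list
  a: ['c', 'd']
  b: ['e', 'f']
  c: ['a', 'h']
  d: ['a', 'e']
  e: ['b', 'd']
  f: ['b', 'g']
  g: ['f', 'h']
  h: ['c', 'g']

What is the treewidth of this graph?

2

A width-2 tree decomposition is:
Bags: B1 = {a, c, h}  B2 = {a, d, h}  B3 = {d, e, h}  B4 = {b, e, h}  B5 = {b, f, h}  B6 = {f, g, h}
Tree: B1–B2, B2–B3, B3–B4, B4–B5, B5–B6
Each bag holds 3 vertices, so the decomposition has width 2, which upper-bounds the treewidth. The edges h–c–a–d–e–b–f–g–h form a cycle, so G is not a tree and its treewidth is at least 2. Hence tw(G) = 2 exactly.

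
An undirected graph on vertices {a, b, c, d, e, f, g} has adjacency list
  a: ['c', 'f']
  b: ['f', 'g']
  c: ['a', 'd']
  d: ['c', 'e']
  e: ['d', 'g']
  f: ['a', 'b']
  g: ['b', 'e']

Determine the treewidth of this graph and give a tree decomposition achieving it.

Treewidth 2.
One such decomposition:
Bags: B1 = {c, d, e}  B2 = {c, e, g}  B3 = {b, c, g}  B4 = {b, c, f}  B5 = {a, c, f}
Tree: B1–B2, B2–B3, B3–B4, B4–B5

Every bag has size at most 3, so the width is 3 − 1 = 2 and tw(G) ≤ 2. For the lower bound, G contains the cycle c–d–e–g–b–f–a–c, so G is not a forest; only forests have treewidth ≤ 1, hence tw(G) ≥ 2. The upper and lower bounds meet at 2, so that is the treewidth.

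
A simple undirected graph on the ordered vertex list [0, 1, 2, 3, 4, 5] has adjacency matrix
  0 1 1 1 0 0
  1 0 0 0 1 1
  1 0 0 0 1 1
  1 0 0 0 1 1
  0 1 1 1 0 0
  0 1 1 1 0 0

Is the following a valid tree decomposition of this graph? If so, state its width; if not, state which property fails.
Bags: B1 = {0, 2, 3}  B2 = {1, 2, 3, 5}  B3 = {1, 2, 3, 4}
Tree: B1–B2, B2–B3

A tree decomposition must satisfy three properties: every vertex lies in some bag; for every edge, both endpoints lie together in some bag; and for every vertex, the bags containing it form a connected subtree. Here edge (1,0) lies in no bag, so the decomposition is invalid.

No — edge (1,0) lies in no bag.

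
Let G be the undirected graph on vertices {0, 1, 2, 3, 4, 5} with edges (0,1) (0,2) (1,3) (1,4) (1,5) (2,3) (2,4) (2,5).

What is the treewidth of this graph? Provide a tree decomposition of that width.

Each bag holds 3 vertices, so the decomposition has width 2, which upper-bounds the treewidth. The edges 0–1–5–2–0 form a cycle, so G is not a tree and its treewidth is at least 2. The upper and lower bounds meet at 2, so that is the treewidth.

Treewidth 2.
One such decomposition:
Bags: B1 = {0, 1, 2}  B2 = {1, 2, 5}  B3 = {1, 2, 3}  B4 = {1, 2, 4}
Tree: B1–B2, B2–B3, B3–B4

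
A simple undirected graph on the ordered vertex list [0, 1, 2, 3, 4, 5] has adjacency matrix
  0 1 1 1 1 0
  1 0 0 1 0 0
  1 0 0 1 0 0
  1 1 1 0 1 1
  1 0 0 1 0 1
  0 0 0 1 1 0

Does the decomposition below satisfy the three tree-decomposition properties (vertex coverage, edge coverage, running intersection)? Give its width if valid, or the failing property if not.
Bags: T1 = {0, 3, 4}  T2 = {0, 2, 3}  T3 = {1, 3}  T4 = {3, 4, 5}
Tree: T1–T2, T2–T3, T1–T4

No — edge (0,1) lies in no bag.

A tree decomposition must satisfy three properties: every vertex lies in some bag; for every edge, both endpoints lie together in some bag; and for every vertex, the bags containing it form a connected subtree. Here edge (0,1) lies in no bag, so the decomposition is invalid.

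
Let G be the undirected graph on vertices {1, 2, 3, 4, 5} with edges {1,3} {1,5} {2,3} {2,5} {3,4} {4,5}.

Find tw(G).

2

A width-2 tree decomposition is:
Bags: B1 = {1, 3, 5}  B2 = {3, 4, 5}  B3 = {2, 3, 5}
Tree: B1–B2, B2–B3
Each bag holds 3 vertices, so the decomposition has width 2, which upper-bounds the treewidth. For the lower bound, G contains the cycle 1–3–4–5–1, so G is not a forest; only forests have treewidth ≤ 1, hence tw(G) ≥ 2. The upper and lower bounds meet at 2, so that is the treewidth.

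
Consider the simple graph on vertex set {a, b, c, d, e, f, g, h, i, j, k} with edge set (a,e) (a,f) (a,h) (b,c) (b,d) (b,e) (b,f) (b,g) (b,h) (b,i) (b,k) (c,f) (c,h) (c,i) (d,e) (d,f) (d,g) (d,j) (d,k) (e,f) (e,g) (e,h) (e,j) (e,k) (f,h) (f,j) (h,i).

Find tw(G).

3

A width-3 tree decomposition is:
Bags: B1 = {b, d, e, g}  B2 = {b, d, e, f}  B3 = {b, e, f, h}  B4 = {b, c, f, h}  B5 = {d, e, f, j}  B6 = {b, c, h, i}  B7 = {a, e, f, h}  B8 = {b, d, e, k}
Tree: B1–B2, B2–B3, B3–B4, B2–B5, B4–B6, B3–B7, B2–B8
Each bag holds 4 vertices, so the decomposition has width 3, which upper-bounds the treewidth. Conversely, {d, e, f, j} is a clique of size 4, and the vertices of any clique must share a bag in every tree decomposition; so some bag has ≥ 4 vertices and tw(G) ≥ 3. Hence tw(G) = 3 exactly.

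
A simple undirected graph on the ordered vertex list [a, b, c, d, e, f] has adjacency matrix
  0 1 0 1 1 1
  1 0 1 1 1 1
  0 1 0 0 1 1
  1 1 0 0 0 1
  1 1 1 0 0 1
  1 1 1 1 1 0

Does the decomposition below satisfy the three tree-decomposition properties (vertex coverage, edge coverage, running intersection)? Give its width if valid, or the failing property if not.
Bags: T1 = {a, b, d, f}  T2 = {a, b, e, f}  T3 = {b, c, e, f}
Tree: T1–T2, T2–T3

Yes; width 3.

Checking the three conditions: (i) the bags cover all of {a, b, c, d, e, f}; (ii) for each edge, some bag contains both endpoints; (iii) the bags containing any fixed vertex form a subtree. All hold, so the decomposition is valid with width 4 − 1 = 3.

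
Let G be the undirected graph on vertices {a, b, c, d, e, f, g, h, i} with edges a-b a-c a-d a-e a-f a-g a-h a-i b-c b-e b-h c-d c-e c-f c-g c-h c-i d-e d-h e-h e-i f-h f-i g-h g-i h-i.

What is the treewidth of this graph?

A width-4 tree decomposition is:
Bags: B1 = {a, c, f, h, i}  B2 = {a, c, e, h, i}  B3 = {a, b, c, e, h}  B4 = {a, c, g, h, i}  B5 = {a, c, d, e, h}
Tree: B1–B2, B2–B3, B1–B4, B2–B5
Every bag has size at most 5, so the width is 5 − 1 = 4 and tw(G) ≤ 4. On the other hand G contains the 5-clique {a, c, d, e, h}. A clique must lie in a single bag of any decomposition, so no decomposition can have width below 4. Hence tw(G) = 4 exactly.

4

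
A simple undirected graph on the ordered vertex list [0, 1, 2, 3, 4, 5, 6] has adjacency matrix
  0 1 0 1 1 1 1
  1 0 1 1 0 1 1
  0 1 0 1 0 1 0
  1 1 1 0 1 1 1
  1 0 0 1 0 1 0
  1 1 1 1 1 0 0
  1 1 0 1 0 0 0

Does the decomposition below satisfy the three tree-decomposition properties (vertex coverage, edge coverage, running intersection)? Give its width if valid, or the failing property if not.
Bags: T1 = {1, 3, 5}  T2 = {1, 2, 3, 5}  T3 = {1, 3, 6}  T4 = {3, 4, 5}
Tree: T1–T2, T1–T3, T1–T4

A tree decomposition must satisfy three properties: every vertex lies in some bag; for every edge, both endpoints lie together in some bag; and for every vertex, the bags containing it form a connected subtree. Here vertex 0 appears in no bag, so the decomposition is invalid.

No — vertex 0 appears in no bag.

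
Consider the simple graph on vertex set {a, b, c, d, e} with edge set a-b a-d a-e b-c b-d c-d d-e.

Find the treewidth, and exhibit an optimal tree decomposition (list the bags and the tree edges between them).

Each bag holds 3 vertices, so the decomposition has width 2, which upper-bounds the treewidth. On the other hand G contains the 3-clique {b, c, d}. A clique must lie in a single bag of any decomposition, so no decomposition can have width below 2. Combining the bounds, tw(G) = 2.

Treewidth 2.
One such decomposition:
Bags: B1 = {a, b, d}  B2 = {b, c, d}  B3 = {a, d, e}
Tree: B1–B2, B1–B3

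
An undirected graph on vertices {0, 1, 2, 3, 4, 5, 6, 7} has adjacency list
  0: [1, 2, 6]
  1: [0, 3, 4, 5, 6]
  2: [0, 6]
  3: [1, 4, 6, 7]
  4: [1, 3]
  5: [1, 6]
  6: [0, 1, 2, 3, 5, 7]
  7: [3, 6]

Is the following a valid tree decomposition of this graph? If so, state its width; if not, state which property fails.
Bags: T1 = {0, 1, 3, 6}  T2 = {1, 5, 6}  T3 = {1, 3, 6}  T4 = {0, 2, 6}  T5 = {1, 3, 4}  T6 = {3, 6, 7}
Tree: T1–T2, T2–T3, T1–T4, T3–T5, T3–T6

A tree decomposition must satisfy three properties: every vertex lies in some bag; for every edge, both endpoints lie together in some bag; and for every vertex, the bags containing it form a connected subtree. Here bags containing vertex 3 are not connected in the tree, so the decomposition is invalid.

No — bags containing vertex 3 are not connected in the tree.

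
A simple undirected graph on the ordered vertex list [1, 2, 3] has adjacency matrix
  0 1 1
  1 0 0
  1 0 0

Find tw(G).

A width-1 tree decomposition is:
Bags: B1 = {1, 3}  B2 = {1, 2}
Tree: B1–B2
Each bag holds 2 vertices, so the decomposition has width 1, which upper-bounds the treewidth. Since G has at least one edge (e.g. 3–1), it is not an edgeless graph, so tw(G) ≥ 1. Combining the bounds, tw(G) = 1.

1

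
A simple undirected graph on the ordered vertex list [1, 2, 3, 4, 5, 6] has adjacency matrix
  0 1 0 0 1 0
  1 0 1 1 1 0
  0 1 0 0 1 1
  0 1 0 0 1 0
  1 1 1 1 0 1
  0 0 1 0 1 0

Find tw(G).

2

A width-2 tree decomposition is:
Bags: B1 = {1, 2, 5}  B2 = {2, 3, 5}  B3 = {3, 5, 6}  B4 = {2, 4, 5}
Tree: B1–B2, B2–B3, B1–B4
Every bag has size at most 3, so the width is 3 − 1 = 2 and tw(G) ≤ 2. For the lower bound, the 3 vertices {1, 2, 5} are pairwise adjacent, and any tree decomposition puts a clique entirely inside one bag — forcing width ≥ 2. Hence tw(G) = 2 exactly.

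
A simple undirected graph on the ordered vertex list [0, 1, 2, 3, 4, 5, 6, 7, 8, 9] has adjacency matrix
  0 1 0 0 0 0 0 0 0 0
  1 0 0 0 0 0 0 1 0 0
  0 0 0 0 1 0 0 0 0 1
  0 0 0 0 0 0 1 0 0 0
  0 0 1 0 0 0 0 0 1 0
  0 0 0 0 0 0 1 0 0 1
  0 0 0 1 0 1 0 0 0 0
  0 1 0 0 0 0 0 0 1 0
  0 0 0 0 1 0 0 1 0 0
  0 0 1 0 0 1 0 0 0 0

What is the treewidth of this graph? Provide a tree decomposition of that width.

Each bag holds 2 vertices, so the decomposition has width 1, which upper-bounds the treewidth. Since G has at least one edge (e.g. 0–1), it is not an edgeless graph, so tw(G) ≥ 1. Hence tw(G) = 1 exactly.

Treewidth 1.
One such decomposition:
Bags: B1 = {0, 1}  B2 = {1, 7}  B3 = {7, 8}  B4 = {4, 8}  B5 = {2, 4}  B6 = {2, 9}  B7 = {5, 9}  B8 = {5, 6}  B9 = {3, 6}
Tree: B1–B2, B2–B3, B3–B4, B4–B5, B5–B6, B6–B7, B7–B8, B8–B9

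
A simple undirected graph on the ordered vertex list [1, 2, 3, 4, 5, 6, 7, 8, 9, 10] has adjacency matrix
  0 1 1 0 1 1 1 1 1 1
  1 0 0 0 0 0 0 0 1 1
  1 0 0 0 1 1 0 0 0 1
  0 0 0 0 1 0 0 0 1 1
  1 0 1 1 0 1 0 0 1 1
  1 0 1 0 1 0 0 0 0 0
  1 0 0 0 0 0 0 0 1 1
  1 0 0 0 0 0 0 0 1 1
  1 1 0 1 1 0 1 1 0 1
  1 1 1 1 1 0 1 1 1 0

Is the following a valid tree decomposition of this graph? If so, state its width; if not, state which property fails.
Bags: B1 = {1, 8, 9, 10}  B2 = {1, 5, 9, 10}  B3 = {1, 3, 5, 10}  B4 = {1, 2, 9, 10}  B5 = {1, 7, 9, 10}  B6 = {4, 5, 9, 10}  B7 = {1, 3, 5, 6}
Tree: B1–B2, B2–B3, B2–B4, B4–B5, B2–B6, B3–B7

Checking the three conditions: (i) the bags cover all of {1, 2, 3, 4, 5, 6, 7, 8, 9, 10}; (ii) for each edge, some bag contains both endpoints; (iii) the bags containing any fixed vertex form a subtree. All hold, so the decomposition is valid with width 4 − 1 = 3.

Yes; width 3.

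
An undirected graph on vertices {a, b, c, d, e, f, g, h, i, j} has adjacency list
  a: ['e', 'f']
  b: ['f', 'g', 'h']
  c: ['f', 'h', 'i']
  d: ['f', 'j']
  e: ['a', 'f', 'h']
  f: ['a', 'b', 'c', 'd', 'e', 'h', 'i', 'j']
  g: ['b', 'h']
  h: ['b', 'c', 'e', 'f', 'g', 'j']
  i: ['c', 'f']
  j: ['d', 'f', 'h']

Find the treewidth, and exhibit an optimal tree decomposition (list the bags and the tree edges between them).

Treewidth 2.
One optimal decomposition is:
Bags: B1 = {f, h, j}  B2 = {e, f, h}  B3 = {c, f, h}  B4 = {d, f, j}  B5 = {b, f, h}  B6 = {c, f, i}  B7 = {b, g, h}  B8 = {a, e, f}
Tree: B1–B2, B1–B3, B1–B4, B1–B5, B3–B6, B5–B7, B2–B8

Every bag has size at most 3, so the width is 3 − 1 = 2 and tw(G) ≤ 2. For the lower bound, the 3 vertices {b, g, h} are pairwise adjacent, and any tree decomposition puts a clique entirely inside one bag — forcing width ≥ 2. The upper and lower bounds meet at 2, so that is the treewidth.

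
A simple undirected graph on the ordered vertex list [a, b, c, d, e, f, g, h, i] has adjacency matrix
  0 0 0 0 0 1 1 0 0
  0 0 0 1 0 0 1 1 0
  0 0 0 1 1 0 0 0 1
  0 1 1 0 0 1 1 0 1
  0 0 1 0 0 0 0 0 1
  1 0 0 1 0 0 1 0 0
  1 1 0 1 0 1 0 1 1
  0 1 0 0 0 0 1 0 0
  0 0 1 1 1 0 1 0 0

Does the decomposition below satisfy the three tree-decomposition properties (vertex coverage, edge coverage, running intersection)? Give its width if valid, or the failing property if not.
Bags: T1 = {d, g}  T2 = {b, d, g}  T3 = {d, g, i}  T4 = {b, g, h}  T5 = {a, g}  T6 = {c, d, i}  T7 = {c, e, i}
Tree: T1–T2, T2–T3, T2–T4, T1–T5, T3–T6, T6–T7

A tree decomposition must satisfy three properties: every vertex lies in some bag; for every edge, both endpoints lie together in some bag; and for every vertex, the bags containing it form a connected subtree. Here vertex f appears in no bag, so the decomposition is invalid.

No — vertex f appears in no bag.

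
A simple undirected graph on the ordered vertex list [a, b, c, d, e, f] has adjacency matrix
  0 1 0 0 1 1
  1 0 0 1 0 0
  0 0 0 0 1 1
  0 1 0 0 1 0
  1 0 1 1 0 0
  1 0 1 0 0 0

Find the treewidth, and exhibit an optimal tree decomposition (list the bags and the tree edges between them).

Treewidth 2.
One optimal decomposition is:
Bags: B1 = {c, e, f}  B2 = {a, e, f}  B3 = {a, d, e}  B4 = {a, b, d}
Tree: B1–B2, B2–B3, B3–B4

Each bag holds 3 vertices, so the decomposition has width 2, which upper-bounds the treewidth. Since c–f–a–e–c is a cycle in G, G is not acyclic. Forests are exactly the graphs of treewidth ≤ 1, so tw(G) ≥ 2. Hence tw(G) = 2 exactly.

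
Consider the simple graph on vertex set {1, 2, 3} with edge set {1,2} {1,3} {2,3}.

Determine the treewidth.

2

A width-2 tree decomposition is:
Bags: B1 = {1, 2, 3}
Tree: (single bag)
A single bag containing all 3 vertices is trivially a valid decomposition of width 2. Conversely, {1, 2, 3} is a clique of size 3, and the vertices of any clique must share a bag in every tree decomposition; so some bag has ≥ 3 vertices and tw(G) ≥ 2. Therefore the treewidth is 2.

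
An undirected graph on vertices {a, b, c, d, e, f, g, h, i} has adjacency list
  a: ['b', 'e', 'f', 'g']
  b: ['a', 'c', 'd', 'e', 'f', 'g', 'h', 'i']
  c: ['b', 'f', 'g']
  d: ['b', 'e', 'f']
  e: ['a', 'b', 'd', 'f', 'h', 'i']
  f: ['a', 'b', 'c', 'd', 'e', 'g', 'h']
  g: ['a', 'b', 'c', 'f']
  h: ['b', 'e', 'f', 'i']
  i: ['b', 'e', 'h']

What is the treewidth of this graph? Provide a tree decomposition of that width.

The largest bag has 4 vertices, giving width 3; this decomposition certifies tw(G) ≤ 3. For the lower bound, the 4 vertices {b, c, f, g} are pairwise adjacent, and any tree decomposition puts a clique entirely inside one bag — forcing width ≥ 3. The upper and lower bounds meet at 3, so that is the treewidth.

Treewidth 3.
Bags: B1 = {a, b, e, f}  B2 = {a, b, f, g}  B3 = {b, e, f, h}  B4 = {b, e, h, i}  B5 = {b, d, e, f}  B6 = {b, c, f, g}
Tree: B1–B2, B1–B3, B3–B4, B1–B5, B2–B6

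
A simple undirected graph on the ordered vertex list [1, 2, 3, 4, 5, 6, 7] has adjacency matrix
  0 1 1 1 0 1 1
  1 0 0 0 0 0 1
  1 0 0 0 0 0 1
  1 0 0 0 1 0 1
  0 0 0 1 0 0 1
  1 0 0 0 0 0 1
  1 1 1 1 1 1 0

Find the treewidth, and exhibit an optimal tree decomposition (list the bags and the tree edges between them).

Treewidth 2.
One optimal decomposition is:
Bags: B1 = {1, 4, 7}  B2 = {1, 6, 7}  B3 = {4, 5, 7}  B4 = {1, 3, 7}  B5 = {1, 2, 7}
Tree: B1–B2, B1–B3, B2–B4, B2–B5

The largest bag has 3 vertices, giving width 2; this decomposition certifies tw(G) ≤ 2. On the other hand G contains the 3-clique {1, 2, 7}. A clique must lie in a single bag of any decomposition, so no decomposition can have width below 2. Hence tw(G) = 2 exactly.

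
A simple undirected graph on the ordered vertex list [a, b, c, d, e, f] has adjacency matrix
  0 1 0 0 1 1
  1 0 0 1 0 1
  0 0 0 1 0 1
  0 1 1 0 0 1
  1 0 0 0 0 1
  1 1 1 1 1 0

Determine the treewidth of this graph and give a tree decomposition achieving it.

Treewidth 2.
Bags: B1 = {b, d, f}  B2 = {a, b, f}  B3 = {a, e, f}  B4 = {c, d, f}
Tree: B1–B2, B2–B3, B1–B4

Every bag has size at most 3, so the width is 3 − 1 = 2 and tw(G) ≤ 2. Conversely, {c, d, f} is a clique of size 3, and the vertices of any clique must share a bag in every tree decomposition; so some bag has ≥ 3 vertices and tw(G) ≥ 2. Hence tw(G) = 2 exactly.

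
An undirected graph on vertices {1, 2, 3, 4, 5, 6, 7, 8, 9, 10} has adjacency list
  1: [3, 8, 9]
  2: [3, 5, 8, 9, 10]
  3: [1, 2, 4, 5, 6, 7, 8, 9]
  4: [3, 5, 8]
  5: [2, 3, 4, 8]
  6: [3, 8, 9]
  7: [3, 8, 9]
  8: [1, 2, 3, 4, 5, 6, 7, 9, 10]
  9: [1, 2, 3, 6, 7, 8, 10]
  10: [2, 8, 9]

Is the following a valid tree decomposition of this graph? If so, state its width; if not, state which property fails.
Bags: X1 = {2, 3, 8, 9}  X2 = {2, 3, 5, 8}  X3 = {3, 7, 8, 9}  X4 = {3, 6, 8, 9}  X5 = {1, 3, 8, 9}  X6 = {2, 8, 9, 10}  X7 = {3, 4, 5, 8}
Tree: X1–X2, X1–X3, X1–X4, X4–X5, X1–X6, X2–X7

Yes; width 3.

Vertex coverage: the bags together contain {1, 2, 3, 4, 5, 6, 7, 8, 9, 10}, the full vertex set. Edge coverage: each edge of G has both endpoints in at least one bag. Running intersection: for every vertex, the bags containing it form a connected subtree. All three properties hold, so this is a valid tree decomposition of width max|bag| − 1 = 3, and hence tw(G) ≤ 3.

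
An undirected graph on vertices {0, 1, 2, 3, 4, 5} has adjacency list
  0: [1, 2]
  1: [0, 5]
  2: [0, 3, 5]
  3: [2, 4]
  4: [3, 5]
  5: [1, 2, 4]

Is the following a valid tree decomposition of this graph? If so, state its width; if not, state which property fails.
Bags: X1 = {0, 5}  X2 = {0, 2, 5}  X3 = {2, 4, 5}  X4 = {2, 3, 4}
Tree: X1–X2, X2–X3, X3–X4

No — vertex 1 appears in no bag.

A tree decomposition must satisfy three properties: every vertex lies in some bag; for every edge, both endpoints lie together in some bag; and for every vertex, the bags containing it form a connected subtree. Here vertex 1 appears in no bag, so the decomposition is invalid.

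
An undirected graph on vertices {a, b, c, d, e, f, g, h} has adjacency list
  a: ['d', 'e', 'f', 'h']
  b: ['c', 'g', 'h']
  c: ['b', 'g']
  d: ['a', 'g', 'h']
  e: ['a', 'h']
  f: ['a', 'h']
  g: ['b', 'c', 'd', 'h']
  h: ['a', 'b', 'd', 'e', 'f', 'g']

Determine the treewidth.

2

A width-2 tree decomposition is:
Bags: B1 = {d, g, h}  B2 = {a, d, h}  B3 = {b, g, h}  B4 = {b, c, g}  B5 = {a, e, h}  B6 = {a, f, h}
Tree: B1–B2, B1–B3, B3–B4, B2–B5, B2–B6
Every bag has size at most 3, so the width is 3 − 1 = 2 and tw(G) ≤ 2. Conversely, {d, g, h} is a clique of size 3, and the vertices of any clique must share a bag in every tree decomposition; so some bag has ≥ 3 vertices and tw(G) ≥ 2. Therefore the treewidth is 2.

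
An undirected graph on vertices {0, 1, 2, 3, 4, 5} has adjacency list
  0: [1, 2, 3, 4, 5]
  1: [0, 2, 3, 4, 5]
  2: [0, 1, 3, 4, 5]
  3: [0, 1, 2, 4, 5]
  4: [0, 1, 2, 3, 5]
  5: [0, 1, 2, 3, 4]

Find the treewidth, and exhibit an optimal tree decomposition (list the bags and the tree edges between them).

Treewidth 5.
One such decomposition:
Bags: B1 = {0, 1, 2, 3, 4, 5}
Tree: (single bag)

A single bag containing all 6 vertices is trivially a valid decomposition of width 5. On the other hand G contains the 6-clique {0, 1, 2, 3, 4, 5}. A clique must lie in a single bag of any decomposition, so no decomposition can have width below 5. The upper and lower bounds meet at 5, so that is the treewidth.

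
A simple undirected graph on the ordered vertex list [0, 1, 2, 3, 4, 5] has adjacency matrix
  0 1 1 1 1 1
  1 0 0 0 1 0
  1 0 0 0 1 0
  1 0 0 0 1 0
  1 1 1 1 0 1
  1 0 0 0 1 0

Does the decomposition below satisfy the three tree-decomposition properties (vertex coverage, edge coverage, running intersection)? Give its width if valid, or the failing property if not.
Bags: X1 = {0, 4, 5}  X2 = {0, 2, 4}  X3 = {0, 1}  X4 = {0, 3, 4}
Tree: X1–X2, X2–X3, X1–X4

A tree decomposition must satisfy three properties: every vertex lies in some bag; for every edge, both endpoints lie together in some bag; and for every vertex, the bags containing it form a connected subtree. Here edge (4,1) lies in no bag, so the decomposition is invalid.

No — edge (4,1) lies in no bag.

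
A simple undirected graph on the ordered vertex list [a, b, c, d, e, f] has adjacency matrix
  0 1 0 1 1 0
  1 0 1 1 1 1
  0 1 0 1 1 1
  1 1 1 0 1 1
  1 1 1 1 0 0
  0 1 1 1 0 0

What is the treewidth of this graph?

3

A width-3 tree decomposition is:
Bags: B1 = {b, c, d, f}  B2 = {b, c, d, e}  B3 = {a, b, d, e}
Tree: B1–B2, B2–B3
The largest bag has 4 vertices, giving width 3; this decomposition certifies tw(G) ≤ 3. For the lower bound, the 4 vertices {b, c, d, e} are pairwise adjacent, and any tree decomposition puts a clique entirely inside one bag — forcing width ≥ 3. Hence tw(G) = 3 exactly.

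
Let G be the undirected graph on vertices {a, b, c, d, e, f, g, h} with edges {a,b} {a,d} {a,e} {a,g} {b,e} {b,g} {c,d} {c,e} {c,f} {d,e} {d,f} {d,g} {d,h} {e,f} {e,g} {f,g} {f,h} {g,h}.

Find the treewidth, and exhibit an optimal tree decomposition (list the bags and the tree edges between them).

Each bag holds 4 vertices, so the decomposition has width 3, which upper-bounds the treewidth. For the lower bound, the 4 vertices {a, d, e, g} are pairwise adjacent, and any tree decomposition puts a clique entirely inside one bag — forcing width ≥ 3. Therefore the treewidth is 3.

Treewidth 3.
Bags: B1 = {a, d, e, g}  B2 = {d, e, f, g}  B3 = {c, d, e, f}  B4 = {d, f, g, h}  B5 = {a, b, e, g}
Tree: B1–B2, B2–B3, B2–B4, B1–B5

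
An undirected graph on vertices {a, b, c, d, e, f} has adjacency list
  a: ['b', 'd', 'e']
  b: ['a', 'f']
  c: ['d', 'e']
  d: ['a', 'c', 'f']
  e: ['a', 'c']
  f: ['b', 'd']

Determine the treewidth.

2

A width-2 tree decomposition is:
Bags: B1 = {a, c, e}  B2 = {a, c, d}  B3 = {a, b, d}  B4 = {b, d, f}
Tree: B1–B2, B2–B3, B3–B4
Each bag holds 3 vertices, so the decomposition has width 2, which upper-bounds the treewidth. Since e–c–d–a–e is a cycle in G, G is not acyclic. Forests are exactly the graphs of treewidth ≤ 1, so tw(G) ≥ 2. Hence tw(G) = 2 exactly.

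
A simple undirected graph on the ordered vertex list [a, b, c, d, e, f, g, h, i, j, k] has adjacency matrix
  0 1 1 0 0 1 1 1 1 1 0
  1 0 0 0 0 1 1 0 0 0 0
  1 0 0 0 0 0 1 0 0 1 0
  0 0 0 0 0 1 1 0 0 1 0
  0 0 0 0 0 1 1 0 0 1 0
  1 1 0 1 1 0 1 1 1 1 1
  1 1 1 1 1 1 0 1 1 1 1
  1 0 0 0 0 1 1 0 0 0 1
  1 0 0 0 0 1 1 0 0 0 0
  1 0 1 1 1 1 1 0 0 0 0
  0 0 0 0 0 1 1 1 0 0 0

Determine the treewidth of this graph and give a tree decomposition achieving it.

Treewidth 3.
One optimal decomposition is:
Bags: B1 = {a, c, g, j}  B2 = {a, f, g, j}  B3 = {a, f, g, i}  B4 = {a, f, g, h}  B5 = {d, f, g, j}  B6 = {f, g, h, k}  B7 = {e, f, g, j}  B8 = {a, b, f, g}
Tree: B1–B2, B2–B3, B3–B4, B2–B5, B4–B6, B5–B7, B4–B8

Every bag has size at most 4, so the width is 4 − 1 = 3 and tw(G) ≤ 3. On the other hand G contains the 4-clique {a, c, g, j}. A clique must lie in a single bag of any decomposition, so no decomposition can have width below 3. The upper and lower bounds meet at 3, so that is the treewidth.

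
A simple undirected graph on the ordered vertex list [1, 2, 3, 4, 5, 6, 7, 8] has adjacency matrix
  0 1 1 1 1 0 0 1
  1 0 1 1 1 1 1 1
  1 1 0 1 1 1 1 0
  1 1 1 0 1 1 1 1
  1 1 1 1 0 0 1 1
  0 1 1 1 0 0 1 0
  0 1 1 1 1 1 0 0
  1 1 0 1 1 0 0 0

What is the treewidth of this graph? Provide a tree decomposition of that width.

Every bag has size at most 5, so the width is 5 − 1 = 4 and tw(G) ≤ 4. For the lower bound, the 5 vertices {1, 2, 4, 5, 8} are pairwise adjacent, and any tree decomposition puts a clique entirely inside one bag — forcing width ≥ 4. Combining the bounds, tw(G) = 4.

Treewidth 4.
One such decomposition:
Bags: B1 = {1, 2, 3, 4, 5}  B2 = {2, 3, 4, 5, 7}  B3 = {1, 2, 4, 5, 8}  B4 = {2, 3, 4, 6, 7}
Tree: B1–B2, B1–B3, B2–B4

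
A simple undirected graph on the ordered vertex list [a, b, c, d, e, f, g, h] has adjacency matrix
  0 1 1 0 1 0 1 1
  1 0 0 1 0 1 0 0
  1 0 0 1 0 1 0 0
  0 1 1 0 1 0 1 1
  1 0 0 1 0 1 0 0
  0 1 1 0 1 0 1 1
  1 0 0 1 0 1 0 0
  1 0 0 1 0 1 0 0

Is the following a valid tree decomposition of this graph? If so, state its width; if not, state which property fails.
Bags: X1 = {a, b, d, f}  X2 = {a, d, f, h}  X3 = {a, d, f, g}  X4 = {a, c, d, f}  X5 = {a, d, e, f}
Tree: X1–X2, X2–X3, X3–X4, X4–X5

Checking the three conditions: (i) the bags cover all of {a, b, c, d, e, f, g, h}; (ii) for each edge, some bag contains both endpoints; (iii) the bags containing any fixed vertex form a subtree. All hold, so the decomposition is valid with width 4 − 1 = 3.

Yes; width 3.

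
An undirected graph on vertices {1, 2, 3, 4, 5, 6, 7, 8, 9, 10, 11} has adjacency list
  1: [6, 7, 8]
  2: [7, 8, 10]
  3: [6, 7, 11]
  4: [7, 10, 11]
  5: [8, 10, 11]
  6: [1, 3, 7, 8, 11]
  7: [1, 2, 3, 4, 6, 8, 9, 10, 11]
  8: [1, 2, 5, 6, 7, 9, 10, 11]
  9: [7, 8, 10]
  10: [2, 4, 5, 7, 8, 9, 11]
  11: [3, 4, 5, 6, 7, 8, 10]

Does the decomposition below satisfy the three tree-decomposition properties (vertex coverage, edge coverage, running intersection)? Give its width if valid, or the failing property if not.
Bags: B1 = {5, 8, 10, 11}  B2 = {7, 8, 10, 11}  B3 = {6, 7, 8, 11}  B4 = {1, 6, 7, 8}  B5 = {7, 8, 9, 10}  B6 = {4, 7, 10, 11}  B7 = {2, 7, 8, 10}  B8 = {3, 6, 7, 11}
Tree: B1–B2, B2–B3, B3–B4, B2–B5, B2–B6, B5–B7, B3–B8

Yes; width 3.

Every vertex of G appears in some bag (union = {1, 2, 3, 4, 5, 6, 7, 8, 9, 10, 11}); every edge is covered by a bag; and for each vertex v the set of bags containing v is connected in the bag tree. The decomposition is therefore valid. The largest bag has 4 vertices, so the width is 3.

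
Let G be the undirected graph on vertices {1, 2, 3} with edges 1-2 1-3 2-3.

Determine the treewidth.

A width-2 tree decomposition is:
Bags: B1 = {1, 2, 3}
Tree: (single bag)
With just one bag of size 3, the width is 3 − 1 = 2, so tw(G) ≤ 2. Conversely, {1, 2, 3} is a clique of size 3, and the vertices of any clique must share a bag in every tree decomposition; so some bag has ≥ 3 vertices and tw(G) ≥ 2. Therefore the treewidth is 2.

2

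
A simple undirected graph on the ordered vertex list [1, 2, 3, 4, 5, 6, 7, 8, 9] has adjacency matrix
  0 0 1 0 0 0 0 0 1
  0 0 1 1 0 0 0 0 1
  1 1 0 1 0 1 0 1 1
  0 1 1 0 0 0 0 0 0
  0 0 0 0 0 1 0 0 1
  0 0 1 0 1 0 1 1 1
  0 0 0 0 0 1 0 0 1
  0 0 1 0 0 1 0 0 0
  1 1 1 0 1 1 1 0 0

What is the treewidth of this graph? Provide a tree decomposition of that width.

Every bag has size at most 3, so the width is 3 − 1 = 2 and tw(G) ≤ 2. For the lower bound, the 3 vertices {3, 6, 8} are pairwise adjacent, and any tree decomposition puts a clique entirely inside one bag — forcing width ≥ 2. Therefore the treewidth is 2.

Treewidth 2.
One optimal decomposition is:
Bags: B1 = {2, 3, 9}  B2 = {3, 6, 9}  B3 = {5, 6, 9}  B4 = {6, 7, 9}  B5 = {2, 3, 4}  B6 = {1, 3, 9}  B7 = {3, 6, 8}
Tree: B1–B2, B2–B3, B3–B4, B1–B5, B2–B6, B2–B7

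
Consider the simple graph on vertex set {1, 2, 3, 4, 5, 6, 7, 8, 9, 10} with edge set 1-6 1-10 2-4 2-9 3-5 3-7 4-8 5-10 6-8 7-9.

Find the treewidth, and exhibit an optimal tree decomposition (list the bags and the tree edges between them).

Treewidth 2.
One optimal decomposition is:
Bags: B1 = {1, 6, 8}  B2 = {1, 8, 10}  B3 = {5, 8, 10}  B4 = {3, 5, 8}  B5 = {3, 7, 8}  B6 = {7, 8, 9}  B7 = {2, 8, 9}  B8 = {2, 4, 8}
Tree: B1–B2, B2–B3, B3–B4, B4–B5, B5–B6, B6–B7, B7–B8

Each bag holds 3 vertices, so the decomposition has width 2, which upper-bounds the treewidth. Since 8–6–1–10–5–3–7–9–2–4–8 is a cycle in G, G is not acyclic. Forests are exactly the graphs of treewidth ≤ 1, so tw(G) ≥ 2. Combining the bounds, tw(G) = 2.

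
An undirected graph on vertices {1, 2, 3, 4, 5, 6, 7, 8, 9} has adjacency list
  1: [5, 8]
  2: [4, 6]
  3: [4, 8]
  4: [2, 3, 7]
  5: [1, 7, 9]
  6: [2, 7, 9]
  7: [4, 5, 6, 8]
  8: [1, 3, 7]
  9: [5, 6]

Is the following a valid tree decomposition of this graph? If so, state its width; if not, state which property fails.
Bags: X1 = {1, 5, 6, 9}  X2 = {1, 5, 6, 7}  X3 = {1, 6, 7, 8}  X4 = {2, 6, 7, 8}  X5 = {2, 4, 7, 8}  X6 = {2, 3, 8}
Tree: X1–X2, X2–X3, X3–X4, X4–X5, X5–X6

A tree decomposition must satisfy three properties: every vertex lies in some bag; for every edge, both endpoints lie together in some bag; and for every vertex, the bags containing it form a connected subtree. Here edge (4,3) lies in no bag, so the decomposition is invalid.

No — edge (4,3) lies in no bag.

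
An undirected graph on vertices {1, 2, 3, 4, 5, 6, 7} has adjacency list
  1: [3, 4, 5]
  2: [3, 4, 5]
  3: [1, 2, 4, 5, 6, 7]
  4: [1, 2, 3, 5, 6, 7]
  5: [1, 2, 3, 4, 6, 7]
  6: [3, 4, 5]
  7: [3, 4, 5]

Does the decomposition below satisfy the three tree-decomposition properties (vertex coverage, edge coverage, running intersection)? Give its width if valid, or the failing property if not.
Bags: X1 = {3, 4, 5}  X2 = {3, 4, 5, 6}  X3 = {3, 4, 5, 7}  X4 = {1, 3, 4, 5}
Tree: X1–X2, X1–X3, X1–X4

No — vertex 2 appears in no bag.

A tree decomposition must satisfy three properties: every vertex lies in some bag; for every edge, both endpoints lie together in some bag; and for every vertex, the bags containing it form a connected subtree. Here vertex 2 appears in no bag, so the decomposition is invalid.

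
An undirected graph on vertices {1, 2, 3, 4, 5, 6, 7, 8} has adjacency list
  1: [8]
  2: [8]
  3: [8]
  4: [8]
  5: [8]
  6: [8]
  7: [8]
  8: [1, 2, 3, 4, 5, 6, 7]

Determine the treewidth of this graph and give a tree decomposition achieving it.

Each bag holds 2 vertices, so the decomposition has width 1, which upper-bounds the treewidth. G has an edge, so its treewidth is at least 1. Therefore the treewidth is 1.

Treewidth 1.
One optimal decomposition is:
Bags: B1 = {4, 8}  B2 = {2, 8}  B3 = {1, 8}  B4 = {7, 8}  B5 = {3, 8}  B6 = {6, 8}  B7 = {5, 8}
Tree: B1–B2, B2–B3, B3–B4, B2–B5, B5–B6, B1–B7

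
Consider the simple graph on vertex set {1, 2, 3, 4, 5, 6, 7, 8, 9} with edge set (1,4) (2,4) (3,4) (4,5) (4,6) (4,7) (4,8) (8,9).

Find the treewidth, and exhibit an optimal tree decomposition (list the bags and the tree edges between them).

Each bag holds 2 vertices, so the decomposition has width 1, which upper-bounds the treewidth. G has an edge, so its treewidth is at least 1. Hence tw(G) = 1 exactly.

Treewidth 1.
One optimal decomposition is:
Bags: B1 = {4, 8}  B2 = {4, 7}  B3 = {4, 6}  B4 = {2, 4}  B5 = {3, 4}  B6 = {4, 5}  B7 = {8, 9}  B8 = {1, 4}
Tree: B1–B2, B2–B3, B2–B4, B4–B5, B2–B6, B1–B7, B2–B8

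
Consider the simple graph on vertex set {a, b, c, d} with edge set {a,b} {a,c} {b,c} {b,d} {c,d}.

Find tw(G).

2

A width-2 tree decomposition is:
Bags: B1 = {a, b, c}  B2 = {b, c, d}
Tree: B1–B2
Each bag holds 3 vertices, so the decomposition has width 2, which upper-bounds the treewidth. For the lower bound, the 3 vertices {b, c, d} are pairwise adjacent, and any tree decomposition puts a clique entirely inside one bag — forcing width ≥ 2. The upper and lower bounds meet at 2, so that is the treewidth.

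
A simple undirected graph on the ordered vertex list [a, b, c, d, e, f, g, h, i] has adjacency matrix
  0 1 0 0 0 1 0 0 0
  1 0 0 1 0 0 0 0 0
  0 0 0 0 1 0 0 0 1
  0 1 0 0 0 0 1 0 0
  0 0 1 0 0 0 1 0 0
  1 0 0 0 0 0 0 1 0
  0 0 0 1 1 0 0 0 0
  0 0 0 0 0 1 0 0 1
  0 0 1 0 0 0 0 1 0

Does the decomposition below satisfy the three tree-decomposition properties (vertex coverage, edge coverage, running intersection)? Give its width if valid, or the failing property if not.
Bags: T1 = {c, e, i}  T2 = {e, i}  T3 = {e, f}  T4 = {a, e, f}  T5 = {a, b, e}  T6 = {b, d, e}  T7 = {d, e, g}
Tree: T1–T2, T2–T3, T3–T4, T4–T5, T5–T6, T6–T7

No — vertex h appears in no bag.

A tree decomposition must satisfy three properties: every vertex lies in some bag; for every edge, both endpoints lie together in some bag; and for every vertex, the bags containing it form a connected subtree. Here vertex h appears in no bag, so the decomposition is invalid.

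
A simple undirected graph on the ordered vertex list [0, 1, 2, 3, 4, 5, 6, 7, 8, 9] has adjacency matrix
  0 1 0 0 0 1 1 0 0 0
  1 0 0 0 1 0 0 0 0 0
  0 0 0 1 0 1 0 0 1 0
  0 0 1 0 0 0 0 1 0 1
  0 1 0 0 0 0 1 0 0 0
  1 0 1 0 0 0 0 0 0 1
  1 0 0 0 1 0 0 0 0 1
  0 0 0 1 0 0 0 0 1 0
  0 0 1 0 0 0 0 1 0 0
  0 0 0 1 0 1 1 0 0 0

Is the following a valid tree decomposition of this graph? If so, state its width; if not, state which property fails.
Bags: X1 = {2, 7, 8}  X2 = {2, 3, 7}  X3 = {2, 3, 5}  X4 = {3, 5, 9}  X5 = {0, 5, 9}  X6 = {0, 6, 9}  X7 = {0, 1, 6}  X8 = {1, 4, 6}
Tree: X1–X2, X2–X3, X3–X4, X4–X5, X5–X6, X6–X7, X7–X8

Vertex coverage: the bags together contain {0, 1, 2, 3, 4, 5, 6, 7, 8, 9}, the full vertex set. Edge coverage: each edge of G has both endpoints in at least one bag. Running intersection: for every vertex, the bags containing it form a connected subtree. All three properties hold, so this is a valid tree decomposition of width max|bag| − 1 = 2, and hence tw(G) ≤ 2.

Yes; width 2.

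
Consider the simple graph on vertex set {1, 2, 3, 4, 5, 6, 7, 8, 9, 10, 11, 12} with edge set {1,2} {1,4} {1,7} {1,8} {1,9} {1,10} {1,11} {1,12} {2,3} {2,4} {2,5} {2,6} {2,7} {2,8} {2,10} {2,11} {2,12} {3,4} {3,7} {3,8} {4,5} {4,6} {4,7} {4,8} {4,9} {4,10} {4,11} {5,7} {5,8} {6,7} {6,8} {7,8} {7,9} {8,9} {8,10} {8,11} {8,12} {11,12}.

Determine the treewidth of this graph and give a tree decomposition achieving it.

Every bag has size at most 5, so the width is 5 − 1 = 4 and tw(G) ≤ 4. On the other hand G contains the 5-clique {1, 4, 7, 8, 9}. A clique must lie in a single bag of any decomposition, so no decomposition can have width below 4. Therefore the treewidth is 4.

Treewidth 4.
Bags: B1 = {1, 2, 4, 7, 8}  B2 = {1, 2, 4, 8, 11}  B3 = {2, 4, 6, 7, 8}  B4 = {1, 2, 8, 11, 12}  B5 = {1, 4, 7, 8, 9}  B6 = {2, 4, 5, 7, 8}  B7 = {2, 3, 4, 7, 8}  B8 = {1, 2, 4, 8, 10}
Tree: B1–B2, B1–B3, B2–B4, B1–B5, B3–B6, B3–B7, B2–B8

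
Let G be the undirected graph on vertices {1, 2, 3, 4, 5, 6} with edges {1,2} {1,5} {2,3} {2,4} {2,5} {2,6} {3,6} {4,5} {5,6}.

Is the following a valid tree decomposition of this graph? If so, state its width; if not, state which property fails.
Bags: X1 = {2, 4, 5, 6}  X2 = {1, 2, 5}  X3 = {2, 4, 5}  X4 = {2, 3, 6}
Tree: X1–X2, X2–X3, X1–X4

No — bags containing vertex 4 are not connected in the tree.

A tree decomposition must satisfy three properties: every vertex lies in some bag; for every edge, both endpoints lie together in some bag; and for every vertex, the bags containing it form a connected subtree. Here bags containing vertex 4 are not connected in the tree, so the decomposition is invalid.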